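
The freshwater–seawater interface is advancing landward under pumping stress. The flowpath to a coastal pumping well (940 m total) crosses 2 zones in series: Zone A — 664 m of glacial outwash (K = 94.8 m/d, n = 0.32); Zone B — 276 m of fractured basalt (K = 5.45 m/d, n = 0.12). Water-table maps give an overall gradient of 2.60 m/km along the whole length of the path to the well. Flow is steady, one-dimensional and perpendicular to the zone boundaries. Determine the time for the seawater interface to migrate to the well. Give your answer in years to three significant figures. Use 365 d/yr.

For zones in series the flux q is common to all zones; the equivalent conductivity is the harmonic (thickness-weighted) mean, K_eq = L_total / Σ(L_j/K_j).
Σ(L/K) = 664/94.8 + 276/5.45 = 7.004 + 50.64 = 57.65 d
K_eq = L_total / Σ(L/K) = 940 / 57.65 = 16.31 m/d
q = K_eq · i = 16.31 × 0.0026 = 0.04240 m/d (same in every zone)
Zone A: v = q/n = 0.04240/0.32 = 0.1325 m/d → t_A = 664/0.1325 = 5012 d
Zone B: v = q/n = 0.04240/0.12 = 0.3533 m/d → t_B = 276/0.3533 = 781.2 d
Total t = 5012 + 781.2 = 5793 d
   = 5793 / 365 = 15.9 yr

15.9 years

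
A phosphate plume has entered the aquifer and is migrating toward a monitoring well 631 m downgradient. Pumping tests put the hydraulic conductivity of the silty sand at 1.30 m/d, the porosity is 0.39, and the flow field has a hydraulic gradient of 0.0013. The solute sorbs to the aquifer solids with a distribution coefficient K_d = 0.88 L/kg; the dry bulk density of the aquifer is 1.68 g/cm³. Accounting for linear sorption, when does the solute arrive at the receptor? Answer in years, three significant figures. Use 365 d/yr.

q = Ki = 1.30 × 0.0013 = 0.001690 m/d
Seepage velocity v = q / n = 0.001690 / 0.39 = 0.004333 m/d
Retardation R = 1 + ρ_b·K_d/n = 1 + 1.68×0.88/0.39 = 4.791
Contaminant velocity v_c = v/R = 0.004333/4.791 = 9.045e-4 m/d
t = L/v_c = 631/9.045e-4 = 697600 d
   = 697600/365 = 1910 yr

1910 years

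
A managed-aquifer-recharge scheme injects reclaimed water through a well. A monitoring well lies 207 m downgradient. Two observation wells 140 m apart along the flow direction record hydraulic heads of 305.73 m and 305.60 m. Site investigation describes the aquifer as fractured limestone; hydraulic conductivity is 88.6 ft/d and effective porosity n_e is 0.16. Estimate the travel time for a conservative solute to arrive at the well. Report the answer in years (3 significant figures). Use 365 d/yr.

3.62 years

Hydraulic gradient i = (305.73 − 305.60) / 140 = 0.13 / 140 = 9.286e-4
K = 88.6 ft/d × 0.3048 = 27.01 m/d
Darcy flux q = K·i = 27.01 × 9.286e-4 = 0.02508 m/d
Seepage velocity v = q / n = 0.02508 / 0.16 = 0.1567 m/d
t = L / v = 207 / 0.1567 = 1321 d
   = 1321 / 365 = 3.62 yr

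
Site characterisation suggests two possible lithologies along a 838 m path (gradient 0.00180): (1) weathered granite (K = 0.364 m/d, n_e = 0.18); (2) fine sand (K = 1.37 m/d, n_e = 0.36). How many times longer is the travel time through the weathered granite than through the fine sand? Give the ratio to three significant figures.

Unit 1 (weathered granite): v = 0.364×0.0018/0.18 = 0.003640 m/d, t = 838/0.003640 = 230200 d
Unit 2 (fine sand): v = 1.37×0.0018/0.36 = 0.006850 m/d, t = 838/0.006850 = 122300 d
t(weathered granite) / t(fine sand) = 230200/122300 = 1.88

1.88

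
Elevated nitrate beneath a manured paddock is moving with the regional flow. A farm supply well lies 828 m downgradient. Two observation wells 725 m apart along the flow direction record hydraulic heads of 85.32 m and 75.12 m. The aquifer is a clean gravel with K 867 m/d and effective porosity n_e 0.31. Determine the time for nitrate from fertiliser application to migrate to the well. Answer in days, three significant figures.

21.0 days

Hydraulic gradient i = (85.32 − 75.12) / 725 = 10.20 / 725 = 0.01407
Darcy flux q = K·i = 867 × 0.01407 = 12.20 m/d
v = Ki/n = 867·0.01407/0.31 = 39.35 m/d
t = L / v = 828 / 39.35 = 21.04 d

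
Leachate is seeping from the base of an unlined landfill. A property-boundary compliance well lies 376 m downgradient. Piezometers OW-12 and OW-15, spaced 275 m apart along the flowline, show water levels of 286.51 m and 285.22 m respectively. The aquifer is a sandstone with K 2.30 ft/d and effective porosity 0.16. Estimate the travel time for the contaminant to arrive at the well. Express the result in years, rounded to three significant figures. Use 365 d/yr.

50.1 years

Hydraulic gradient i = (286.51 − 285.22) / 275 = 1.29 / 275 = 0.004691
K = 2.30 ft/d × 0.3048 = 0.7010 m/d
Darcy flux q = K·i = 0.7010 × 0.004691 = 0.003289 m/d
v_s = q/n_e = 0.003289/0.16 = 0.02055 m/d
t = L / v = 376 / 0.02055 = 18290 d
   = 18290 / 365 = 50.1 yr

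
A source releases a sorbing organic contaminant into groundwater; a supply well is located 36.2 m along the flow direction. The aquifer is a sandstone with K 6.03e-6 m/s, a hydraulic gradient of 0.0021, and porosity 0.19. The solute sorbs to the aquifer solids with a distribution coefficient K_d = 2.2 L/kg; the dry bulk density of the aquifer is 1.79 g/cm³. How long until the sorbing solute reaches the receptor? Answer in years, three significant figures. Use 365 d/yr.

374 years

K = 6.03e-6 m/s × 86400 s/d = 0.5210 m/d
Darcy flux q = K·i = 0.5210 × 0.0021 = 0.001094 m/d
Seepage velocity v = q / n = 0.001094 / 0.19 = 0.005758 m/d
Retardation R = 1 + ρ_b·K_d/n = 1 + 1.79×2.2/0.19 = 21.73
Contaminant velocity v_c = v/R = 0.005758/21.73 = 2.650e-4 m/d
t = L/v_c = 36.2/2.650e-4 = 136600 d
   = 136600/365 = 374 yr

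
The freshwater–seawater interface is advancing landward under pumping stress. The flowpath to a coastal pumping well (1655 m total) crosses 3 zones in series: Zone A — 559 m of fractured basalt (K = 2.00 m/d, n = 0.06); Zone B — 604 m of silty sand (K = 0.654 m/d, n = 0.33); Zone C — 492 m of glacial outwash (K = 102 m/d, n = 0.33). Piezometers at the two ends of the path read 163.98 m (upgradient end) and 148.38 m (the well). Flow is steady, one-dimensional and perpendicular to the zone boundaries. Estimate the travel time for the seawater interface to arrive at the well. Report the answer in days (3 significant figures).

Total head drop ΔH = 163.98 − 148.38 = 15.60 m
Steady 1-D flow in series ⇒ the Darcy flux q is identical in every zone and the zone head losses add (resistances L/K in series).
Σ(L/K) = 559/2.00 + 604/0.654 + 492/102 = 279.5 + 923.5 + 4.824 = 1208 d
q = ΔH / Σ(L/K) = 15.60 / 1208 = 0.01292 m/d (same in every zone)
Zone A: v = q/n = 0.01292/0.06 = 0.2153 m/d → t_A = 559/0.2153 = 2597 d
Zone B: v = q/n = 0.01292/0.33 = 0.03914 m/d → t_B = 604/0.03914 = 15430 d
Zone C: v = q/n = 0.01292/0.33 = 0.03914 m/d → t_C = 492/0.03914 = 12570 d
Total t = 2597 + 15430 + 12570 = 30600 d

30600 days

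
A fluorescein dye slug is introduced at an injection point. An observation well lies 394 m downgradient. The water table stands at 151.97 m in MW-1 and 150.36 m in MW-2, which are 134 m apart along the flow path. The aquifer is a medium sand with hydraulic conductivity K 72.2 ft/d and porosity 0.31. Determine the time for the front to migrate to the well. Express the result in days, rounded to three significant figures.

Hydraulic gradient i = (151.97 − 150.36) / 134 = 1.61 / 134 = 0.01201
K = 72.2 ft/d × 0.3048 = 22.01 m/d
Specific discharge q = 22.01 × 0.01201 = 0.2644 m/d
v_s = q/n_e = 0.2644/0.31 = 0.8529 m/d
t = L / v = 394 / 0.8529 = 461.9 d

462 days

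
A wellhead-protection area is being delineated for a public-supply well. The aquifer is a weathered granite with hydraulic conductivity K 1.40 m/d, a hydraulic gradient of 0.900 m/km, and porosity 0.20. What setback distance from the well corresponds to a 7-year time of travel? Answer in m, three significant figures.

Specific discharge q = 1.40 × 9.0e-4 = 0.001260 m/d
Average linear velocity = 0.001260 / 0.20 = 0.006300 m/d
T = 7 yr × 365 = 2555 d
L = v × T = 0.006300 × 2555 = 16.10 m

16.1 m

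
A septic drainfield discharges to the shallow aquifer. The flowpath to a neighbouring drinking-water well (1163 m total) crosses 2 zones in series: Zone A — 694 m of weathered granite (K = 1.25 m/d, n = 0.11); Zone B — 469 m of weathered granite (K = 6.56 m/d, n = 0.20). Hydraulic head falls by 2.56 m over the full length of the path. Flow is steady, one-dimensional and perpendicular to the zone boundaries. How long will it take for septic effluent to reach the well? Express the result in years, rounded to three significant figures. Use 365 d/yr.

114 years

Continuity: the same q passes through each zone, so ΔH = q·Σ(L_j/K_j) — the zones act as resistances in series.
Σ(L/K) = 694/1.25 + 469/6.56 = 555.2 + 71.49 = 626.7 d
q = ΔH / Σ(L/K) = 2.56 / 626.7 = 0.004085 m/d (same in every zone)
Zone A: v = q/n = 0.004085/0.11 = 0.03714 m/d → t_A = 694/0.03714 = 18690 d
Zone B: v = q/n = 0.004085/0.20 = 0.02042 m/d → t_B = 469/0.02042 = 22960 d
Total t = 18690 + 22960 = 41650 d
   = 41650 / 365 = 114 yr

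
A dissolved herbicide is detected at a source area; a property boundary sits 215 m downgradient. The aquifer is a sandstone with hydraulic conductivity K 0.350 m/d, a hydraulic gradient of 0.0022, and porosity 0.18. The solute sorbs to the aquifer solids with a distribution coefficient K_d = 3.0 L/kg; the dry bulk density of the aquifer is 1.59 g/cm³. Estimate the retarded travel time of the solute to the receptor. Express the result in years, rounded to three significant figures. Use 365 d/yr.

3790 years

Specific discharge q = 0.350 × 0.0022 = 7.700e-4 m/d
v = Ki/n = 0.350·0.0022/0.18 = 0.004278 m/d
Retardation R = 1 + ρ_b·K_d/n = 1 + 1.59×3.0/0.18 = 27.50
Contaminant velocity v_c = v/R = 0.004278/27.50 = 1.556e-4 m/d
t = L/v_c = 215/1.556e-4 = 1.382e6 d
   = 1.382e6/365 = 3790 yr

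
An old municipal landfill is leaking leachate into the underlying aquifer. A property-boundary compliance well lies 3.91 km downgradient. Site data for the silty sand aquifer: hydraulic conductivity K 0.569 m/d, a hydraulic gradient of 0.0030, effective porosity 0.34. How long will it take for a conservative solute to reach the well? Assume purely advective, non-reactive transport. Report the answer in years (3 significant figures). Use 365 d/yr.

2130 years

Specific discharge q = 0.569 × 0.0030 = 0.001707 m/d
Seepage velocity v = q / n = 0.001707 / 0.34 = 0.005021 m/d
L = 3.91 km = 3910 m
t = L / v = 3910 / 0.005021 = 778800 d
   = 778800 / 365 = 2130 yr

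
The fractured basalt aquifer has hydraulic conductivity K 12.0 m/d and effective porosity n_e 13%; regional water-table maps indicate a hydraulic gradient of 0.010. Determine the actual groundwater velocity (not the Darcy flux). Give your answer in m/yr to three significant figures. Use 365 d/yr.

337 m/yr

Specific discharge q = 12.0 × 0.010 = 0.1200 m/d
Average linear velocity = 0.1200 / 0.13 = 0.9231 m/d
   = 0.9231 × 365 = 337 m/yr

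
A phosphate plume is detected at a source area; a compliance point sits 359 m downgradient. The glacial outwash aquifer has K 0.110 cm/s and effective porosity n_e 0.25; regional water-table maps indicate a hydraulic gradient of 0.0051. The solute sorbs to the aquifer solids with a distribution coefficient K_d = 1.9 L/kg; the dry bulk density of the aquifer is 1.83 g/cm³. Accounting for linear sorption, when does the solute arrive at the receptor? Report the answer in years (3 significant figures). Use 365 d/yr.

K = 0.110 cm/s × 864 = 95.04 m/d
Specific discharge q = 95.04 × 0.0051 = 0.4847 m/d
v = Ki/n = 95.04·0.0051/0.25 = 1.939 m/d
Retardation R = 1 + ρ_b·K_d/n = 1 + 1.83×1.9/0.25 = 14.91
Contaminant velocity v_c = v/R = 1.939/14.91 = 0.1301 m/d
t = L/v_c = 359/0.1301 = 2760 d
   = 2760/365 = 7.56 yr

7.56 years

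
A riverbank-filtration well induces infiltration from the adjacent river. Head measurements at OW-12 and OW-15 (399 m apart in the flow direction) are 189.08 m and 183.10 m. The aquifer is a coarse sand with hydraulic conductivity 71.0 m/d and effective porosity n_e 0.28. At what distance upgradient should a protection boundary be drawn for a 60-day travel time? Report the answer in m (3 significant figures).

Hydraulic gradient i = (189.08 − 183.10) / 399 = 5.98 / 399 = 0.01499
Darcy flux q = K·i = 71.0 × 0.01499 = 1.064 m/d
Average linear velocity = 1.064 / 0.28 = 3.800 m/d
L = v × T = 3.800 × 60 = 228.0 m

228 m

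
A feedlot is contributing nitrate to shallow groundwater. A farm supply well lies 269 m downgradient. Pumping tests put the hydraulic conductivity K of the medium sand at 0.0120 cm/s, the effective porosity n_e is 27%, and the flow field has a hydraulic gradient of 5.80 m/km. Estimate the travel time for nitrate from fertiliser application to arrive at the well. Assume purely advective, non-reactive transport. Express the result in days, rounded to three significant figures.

1210 days

K = 0.0120 cm/s × 864 = 10.37 m/d
Specific discharge q = 10.37 × 0.0058 = 0.06013 m/d
v_s = q/n_e = 0.06013/0.27 = 0.2227 m/d
t = L / v = 269 / 0.2227 = 1208 d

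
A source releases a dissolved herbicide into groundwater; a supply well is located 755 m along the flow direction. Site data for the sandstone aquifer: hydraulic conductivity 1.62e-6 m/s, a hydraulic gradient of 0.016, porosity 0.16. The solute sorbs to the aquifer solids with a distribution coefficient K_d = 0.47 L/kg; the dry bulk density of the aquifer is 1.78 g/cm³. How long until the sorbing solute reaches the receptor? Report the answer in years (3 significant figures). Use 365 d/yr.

K = 1.62e-6 m/s × 86400 s/d = 0.1400 m/d
q = Ki = 0.1400 × 0.016 = 0.002239 m/d
v = Ki/n = 0.1400·0.016/0.16 = 0.01400 m/d
Retardation R = 1 + ρ_b·K_d/n = 1 + 1.78×0.47/0.16 = 6.229
Contaminant velocity v_c = v/R = 0.01400/6.229 = 0.002247 m/d
t = L/v_c = 755/0.002247 = 336000 d
   = 336000/365 = 921 yr

921 years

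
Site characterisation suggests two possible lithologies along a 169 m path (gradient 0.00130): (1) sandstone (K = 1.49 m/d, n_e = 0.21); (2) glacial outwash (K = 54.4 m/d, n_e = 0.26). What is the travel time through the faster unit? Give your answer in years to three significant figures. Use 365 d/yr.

Unit 1 (sandstone): v = 1.49×0.0013/0.21 = 0.009224 m/d, t = 169/0.009224 = 18320 d
Unit 2 (glacial outwash): v = 54.4×0.0013/0.26 = 0.2720 m/d, t = 169/0.2720 = 621.3 d
Faster: 621.3 d / 365 = 1.70 yr

1.70 years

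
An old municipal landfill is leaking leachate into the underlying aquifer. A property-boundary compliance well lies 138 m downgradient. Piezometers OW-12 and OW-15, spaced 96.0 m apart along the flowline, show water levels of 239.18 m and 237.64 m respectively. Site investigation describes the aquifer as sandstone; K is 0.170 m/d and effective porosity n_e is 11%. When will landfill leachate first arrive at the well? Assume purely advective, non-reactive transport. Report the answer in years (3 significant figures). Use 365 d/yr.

15.3 years

Hydraulic gradient i = (239.18 − 237.64) / 96.0 = 1.54 / 96.0 = 0.01604
Specific discharge q = 0.170 × 0.01604 = 0.002727 m/d
v_s = q/n_e = 0.002727/0.11 = 0.02479 m/d
t = L / v = 138 / 0.02479 = 5566 d
   = 5566 / 365 = 15.3 yr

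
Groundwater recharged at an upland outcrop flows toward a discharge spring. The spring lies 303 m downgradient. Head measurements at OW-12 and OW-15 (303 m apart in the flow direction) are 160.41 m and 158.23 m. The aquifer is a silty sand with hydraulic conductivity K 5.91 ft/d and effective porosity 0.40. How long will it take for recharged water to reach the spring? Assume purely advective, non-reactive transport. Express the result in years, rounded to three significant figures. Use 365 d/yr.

Hydraulic gradient i = (160.41 − 158.23) / 303 = 2.18 / 303 = 0.007195
K = 5.91 ft/d × 0.3048 = 1.801 m/d
Darcy flux q = K·i = 1.801 × 0.007195 = 0.01296 m/d
Average linear velocity = 0.01296 / 0.40 = 0.03240 m/d
t = L / v = 303 / 0.03240 = 9352 d
   = 9352 / 365 = 25.6 yr

25.6 years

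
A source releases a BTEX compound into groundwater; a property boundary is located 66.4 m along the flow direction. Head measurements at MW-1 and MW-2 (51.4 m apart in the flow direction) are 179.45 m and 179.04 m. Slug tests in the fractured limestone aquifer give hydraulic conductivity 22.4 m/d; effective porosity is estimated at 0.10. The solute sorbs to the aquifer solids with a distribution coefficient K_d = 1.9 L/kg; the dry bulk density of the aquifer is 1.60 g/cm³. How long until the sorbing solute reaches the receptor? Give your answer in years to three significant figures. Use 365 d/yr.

Hydraulic gradient i = (179.45 − 179.04) / 51.4 = 0.41 / 51.4 = 0.007977
Specific discharge q = 22.4 × 0.007977 = 0.1787 m/d
v_s = q/n_e = 0.1787/0.10 = 1.787 m/d
Retardation R = 1 + ρ_b·K_d/n = 1 + 1.60×1.9/0.10 = 31.40
Contaminant velocity v_c = v/R = 1.787/31.40 = 0.05690 m/d
t = L/v_c = 66.4/0.05690 = 1167 d
   = 1167/365 = 3.20 yr

3.20 years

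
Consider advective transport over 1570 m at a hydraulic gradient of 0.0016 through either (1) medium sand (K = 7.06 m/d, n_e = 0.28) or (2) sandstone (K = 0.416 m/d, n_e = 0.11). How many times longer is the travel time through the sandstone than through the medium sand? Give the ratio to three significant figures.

Unit 1 (medium sand): v = 7.06×0.0016/0.28 = 0.04034 m/d, t = 1570/0.04034 = 38920 d
Unit 2 (sandstone): v = 0.416×0.0016/0.11 = 0.006051 m/d, t = 1570/0.006051 = 259500 d
t(sandstone) / t(medium sand) = 259500/38920 = 6.67

6.67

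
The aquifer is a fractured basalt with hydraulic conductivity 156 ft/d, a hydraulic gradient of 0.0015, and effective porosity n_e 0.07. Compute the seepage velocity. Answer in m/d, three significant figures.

K = 156 ft/d × 0.3048 = 47.55 m/d
q = Ki = 47.55 × 0.0015 = 0.07132 m/d
v_s = q/n_e = 0.07132/0.07 = 1.019 m/d

1.02 m/d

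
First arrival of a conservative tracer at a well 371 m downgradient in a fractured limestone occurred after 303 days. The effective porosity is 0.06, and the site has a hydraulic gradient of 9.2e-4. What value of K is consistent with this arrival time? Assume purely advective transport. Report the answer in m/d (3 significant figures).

v = L / t = 371 / 303 = 1.224 m/d
K = v · n / i = 1.224 × 0.06 / 9.2e-4 = 79.9 m/d

79.9 m/d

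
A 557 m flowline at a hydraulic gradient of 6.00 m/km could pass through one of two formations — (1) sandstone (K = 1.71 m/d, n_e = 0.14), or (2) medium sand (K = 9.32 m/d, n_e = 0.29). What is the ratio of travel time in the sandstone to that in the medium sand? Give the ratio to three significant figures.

Unit 1 (sandstone): v = 1.71×0.0060/0.14 = 0.07329 m/d, t = 557/0.07329 = 7600 d
Unit 2 (medium sand): v = 9.32×0.0060/0.29 = 0.1928 m/d, t = 557/0.1928 = 2889 d
t(sandstone) / t(medium sand) = 7600/2889 = 2.63

2.63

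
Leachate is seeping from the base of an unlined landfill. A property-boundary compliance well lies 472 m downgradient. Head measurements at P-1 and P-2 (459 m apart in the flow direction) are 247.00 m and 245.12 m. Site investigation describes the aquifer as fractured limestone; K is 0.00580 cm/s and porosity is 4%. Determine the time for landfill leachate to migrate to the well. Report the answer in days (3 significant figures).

920 days

Hydraulic gradient i = (247.00 − 245.12) / 459 = 1.88 / 459 = 0.004096
K = 0.00580 cm/s × 864 = 5.011 m/d
Specific discharge q = 5.011 × 0.004096 = 0.02053 m/d
Seepage velocity v = q / n = 0.02053 / 0.04 = 0.5131 m/d
t = L / v = 472 / 0.5131 = 919.8 d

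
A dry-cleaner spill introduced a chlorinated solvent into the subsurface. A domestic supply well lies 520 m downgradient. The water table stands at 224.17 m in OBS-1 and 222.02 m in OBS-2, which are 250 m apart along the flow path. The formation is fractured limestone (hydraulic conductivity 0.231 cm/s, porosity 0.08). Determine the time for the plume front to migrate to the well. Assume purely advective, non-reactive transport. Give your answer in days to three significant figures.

Hydraulic gradient i = (224.17 − 222.02) / 250 = 2.15 / 250 = 0.008600
K = 0.231 cm/s × 864 = 199.6 m/d
Specific discharge q = 199.6 × 0.008600 = 1.716 m/d
Average linear velocity = 1.716 / 0.08 = 21.46 m/d
t = L / v = 520 / 21.46 = 24.24 d

24.2 days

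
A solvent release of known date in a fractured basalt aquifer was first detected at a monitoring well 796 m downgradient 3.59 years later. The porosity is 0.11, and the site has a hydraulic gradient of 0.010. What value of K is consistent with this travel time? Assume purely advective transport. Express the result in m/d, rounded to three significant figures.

6.68 m/d

t = 3.59 years = 1310 d
v = L / t = 796 / 1310 = 0.6075 m/d
K = v · n / i = 0.6075 × 0.11 / 0.010 = 6.68 m/d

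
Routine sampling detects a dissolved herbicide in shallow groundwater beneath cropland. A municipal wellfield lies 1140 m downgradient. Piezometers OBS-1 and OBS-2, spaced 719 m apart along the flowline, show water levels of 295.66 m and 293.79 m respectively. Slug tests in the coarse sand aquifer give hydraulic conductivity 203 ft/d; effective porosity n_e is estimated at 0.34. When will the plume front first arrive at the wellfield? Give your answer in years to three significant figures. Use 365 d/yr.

6.60 years

Hydraulic gradient i = (295.66 − 293.79) / 719 = 1.87 / 719 = 0.002601
K = 203 ft/d × 0.3048 = 61.87 m/d
Specific discharge q = 61.87 × 0.002601 = 0.1609 m/d
Seepage velocity v = q / n = 0.1609 / 0.34 = 0.4733 m/d
t = L / v = 1140 / 0.4733 = 2409 d
   = 2409 / 365 = 6.60 yr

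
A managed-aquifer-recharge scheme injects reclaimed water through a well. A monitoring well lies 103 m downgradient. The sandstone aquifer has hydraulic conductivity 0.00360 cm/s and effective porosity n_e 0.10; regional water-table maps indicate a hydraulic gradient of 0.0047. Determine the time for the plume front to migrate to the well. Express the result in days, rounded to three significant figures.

K = 0.00360 cm/s × 864 = 3.110 m/d
q = Ki = 3.110 × 0.0047 = 0.01462 m/d
v_s = q/n_e = 0.01462/0.10 = 0.1462 m/d
t = L / v = 103 / 0.1462 = 704.6 d

705 days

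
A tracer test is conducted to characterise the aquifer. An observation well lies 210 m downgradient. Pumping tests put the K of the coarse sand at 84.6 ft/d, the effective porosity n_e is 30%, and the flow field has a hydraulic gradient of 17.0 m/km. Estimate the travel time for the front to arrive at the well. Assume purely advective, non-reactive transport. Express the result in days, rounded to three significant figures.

K = 84.6 ft/d × 0.3048 = 25.79 m/d
Specific discharge q = 25.79 × 0.017 = 0.4384 m/d
Seepage velocity v = q / n = 0.4384 / 0.30 = 1.461 m/d
t = L / v = 210 / 1.461 = 143.7 d

144 days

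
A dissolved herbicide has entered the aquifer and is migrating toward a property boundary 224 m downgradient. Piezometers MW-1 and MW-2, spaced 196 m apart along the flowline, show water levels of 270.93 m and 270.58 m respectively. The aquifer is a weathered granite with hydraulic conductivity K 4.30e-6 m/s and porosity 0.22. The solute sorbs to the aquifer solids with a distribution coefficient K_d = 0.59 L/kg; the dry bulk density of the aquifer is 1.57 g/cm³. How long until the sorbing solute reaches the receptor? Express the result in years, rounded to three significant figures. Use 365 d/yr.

1060 years

Hydraulic gradient i = (270.93 − 270.58) / 196 = 0.35 / 196 = 0.001786
K = 4.30e-6 m/s × 86400 s/d = 0.3715 m/d
q = Ki = 0.3715 × 0.001786 = 6.634e-4 m/d
Average linear velocity = 6.634e-4 / 0.22 = 0.003016 m/d
Retardation R = 1 + ρ_b·K_d/n = 1 + 1.57×0.59/0.22 = 5.210
Contaminant velocity v_c = v/R = 0.003016/5.210 = 5.788e-4 m/d
t = L/v_c = 224/5.788e-4 = 387000 d
   = 387000/365 = 1060 yr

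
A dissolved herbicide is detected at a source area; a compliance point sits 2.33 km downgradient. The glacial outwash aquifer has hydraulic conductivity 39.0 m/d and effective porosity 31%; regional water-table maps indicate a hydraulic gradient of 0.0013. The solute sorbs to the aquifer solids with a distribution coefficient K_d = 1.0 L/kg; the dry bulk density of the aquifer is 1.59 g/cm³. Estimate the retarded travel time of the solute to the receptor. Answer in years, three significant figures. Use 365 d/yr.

Specific discharge q = 39.0 × 0.0013 = 0.05070 m/d
Average linear velocity = 0.05070 / 0.31 = 0.1635 m/d
Retardation R = 1 + ρ_b·K_d/n = 1 + 1.59×1.0/0.31 = 6.129
Contaminant velocity v_c = v/R = 0.1635/6.129 = 0.02668 m/d
L = 2.33 km = 2330 m
t = L/v_c = 2330/0.02668 = 87320 d
   = 87320/365 = 239 yr

239 years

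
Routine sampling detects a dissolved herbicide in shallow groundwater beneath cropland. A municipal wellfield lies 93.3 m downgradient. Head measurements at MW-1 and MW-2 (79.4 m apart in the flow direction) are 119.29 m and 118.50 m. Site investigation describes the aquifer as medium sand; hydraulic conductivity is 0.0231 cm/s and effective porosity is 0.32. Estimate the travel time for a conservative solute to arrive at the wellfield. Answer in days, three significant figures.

150 days

Hydraulic gradient i = (119.29 − 118.50) / 79.4 = 0.79 / 79.4 = 0.009950
K = 0.0231 cm/s × 864 = 19.96 m/d
Specific discharge q = 19.96 × 0.009950 = 0.1986 m/d
Average linear velocity = 0.1986 / 0.32 = 0.6206 m/d
t = L / v = 93.3 / 0.6206 = 150.3 d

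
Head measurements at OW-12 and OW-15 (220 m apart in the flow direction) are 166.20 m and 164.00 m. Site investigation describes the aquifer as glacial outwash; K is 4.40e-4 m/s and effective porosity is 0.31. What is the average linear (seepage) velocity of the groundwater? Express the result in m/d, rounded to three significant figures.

Hydraulic gradient i = (166.20 − 164.00) / 220 = 2.20 / 220 = 0.01000
K = 4.40e-4 m/s × 86400 s/d = 38.02 m/d
Specific discharge q = 38.02 × 0.01000 = 0.3802 m/d
Seepage velocity v = q / n = 0.3802 / 0.31 = 1.226 m/d

1.23 m/d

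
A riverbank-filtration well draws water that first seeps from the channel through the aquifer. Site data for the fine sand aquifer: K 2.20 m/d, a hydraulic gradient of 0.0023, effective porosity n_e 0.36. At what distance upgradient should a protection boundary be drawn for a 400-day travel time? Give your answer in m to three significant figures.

q = Ki = 2.20 × 0.0023 = 0.005060 m/d
Seepage velocity v = q / n = 0.005060 / 0.36 = 0.01406 m/d
L = v × T = 0.01406 × 400 = 5.622 m

5.62 m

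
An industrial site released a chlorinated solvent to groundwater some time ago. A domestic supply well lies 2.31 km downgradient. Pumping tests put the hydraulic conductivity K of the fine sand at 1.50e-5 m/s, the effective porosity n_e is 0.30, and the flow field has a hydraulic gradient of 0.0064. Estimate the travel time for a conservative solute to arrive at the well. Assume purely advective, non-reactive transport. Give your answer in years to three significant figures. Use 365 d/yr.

K = 1.50e-5 m/s × 86400 s/d = 1.296 m/d
Specific discharge q = 1.296 × 0.0064 = 0.008294 m/d
Average linear velocity = 0.008294 / 0.30 = 0.02765 m/d
L = 2.31 km = 2310 m
t = L / v = 2310 / 0.02765 = 83550 d
   = 83550 / 365 = 229 yr

229 years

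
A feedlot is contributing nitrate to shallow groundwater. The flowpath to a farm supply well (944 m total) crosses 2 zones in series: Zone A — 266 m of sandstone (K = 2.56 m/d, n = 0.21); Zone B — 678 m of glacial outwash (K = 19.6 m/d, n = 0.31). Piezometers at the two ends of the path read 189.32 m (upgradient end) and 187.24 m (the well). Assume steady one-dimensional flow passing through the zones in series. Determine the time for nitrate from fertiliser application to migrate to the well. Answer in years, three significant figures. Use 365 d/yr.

48.5 years

Total head drop ΔH = 189.32 − 187.24 = 2.08 m
Steady 1-D flow in series ⇒ the Darcy flux q is identical in every zone and the zone head losses add (resistances L/K in series).
Σ(L/K) = 266/2.56 + 678/19.6 = 103.9 + 34.59 = 138.5 d
q = ΔH / Σ(L/K) = 2.08 / 138.5 = 0.01502 m/d (same in every zone)
Zone A: v = q/n = 0.01502/0.21 = 0.07152 m/d → t_A = 266/0.07152 = 3719 d
Zone B: v = q/n = 0.01502/0.31 = 0.04845 m/d → t_B = 678/0.04845 = 13990 d
Total t = 3719 + 13990 = 17710 d
   = 17710 / 365 = 48.5 yr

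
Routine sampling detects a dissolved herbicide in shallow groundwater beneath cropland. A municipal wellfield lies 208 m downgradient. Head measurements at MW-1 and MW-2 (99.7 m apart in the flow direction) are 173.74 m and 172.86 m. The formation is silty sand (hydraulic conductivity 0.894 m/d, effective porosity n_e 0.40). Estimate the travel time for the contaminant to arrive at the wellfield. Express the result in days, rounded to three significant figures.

10500 days

Hydraulic gradient i = (173.74 − 172.86) / 99.7 = 0.88 / 99.7 = 0.008826
q = Ki = 0.894 × 0.008826 = 0.007891 m/d
Average linear velocity = 0.007891 / 0.40 = 0.01973 m/d
t = L / v = 208 / 0.01973 = 10540 d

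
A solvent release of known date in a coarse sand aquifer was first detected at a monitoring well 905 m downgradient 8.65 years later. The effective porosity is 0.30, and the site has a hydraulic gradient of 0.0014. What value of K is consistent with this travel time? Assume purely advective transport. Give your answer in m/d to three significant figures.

61.4 m/d

t = 8.65 years = 3157 d
v = L / t = 905 / 3157 = 0.2866 m/d
K = v · n / i = 0.2866 × 0.30 / 0.0014 = 61.4 m/d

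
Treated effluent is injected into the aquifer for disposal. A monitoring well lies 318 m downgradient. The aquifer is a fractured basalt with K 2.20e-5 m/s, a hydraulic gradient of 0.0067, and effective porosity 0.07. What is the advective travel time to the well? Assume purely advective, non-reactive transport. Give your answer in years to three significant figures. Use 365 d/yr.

4.79 years

K = 2.20e-5 m/s × 86400 s/d = 1.901 m/d
Darcy flux q = K·i = 1.901 × 0.0067 = 0.01274 m/d
v_s = q/n_e = 0.01274/0.07 = 0.1819 m/d
t = L / v = 318 / 0.1819 = 1748 d
   = 1748 / 365 = 4.79 yr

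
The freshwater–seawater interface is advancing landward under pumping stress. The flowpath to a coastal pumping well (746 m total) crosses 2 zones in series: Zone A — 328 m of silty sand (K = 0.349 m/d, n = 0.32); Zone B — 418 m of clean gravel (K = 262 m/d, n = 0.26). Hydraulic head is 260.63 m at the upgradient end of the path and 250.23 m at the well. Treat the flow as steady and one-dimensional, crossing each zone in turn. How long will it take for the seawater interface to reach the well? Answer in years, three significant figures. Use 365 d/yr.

53.0 years

Total head drop ΔH = 260.63 − 250.23 = 10.40 m
Steady 1-D flow in series ⇒ the Darcy flux q is identical in every zone and the zone head losses add (resistances L/K in series).
Σ(L/K) = 328/0.349 + 418/262 = 939.8 + 1.595 = 941.4 d
q = ΔH / Σ(L/K) = 10.40 / 941.4 = 0.01105 m/d (same in every zone)
Zone A: v = q/n = 0.01105/0.32 = 0.03452 m/d → t_A = 328/0.03452 = 9501 d
Zone B: v = q/n = 0.01105/0.26 = 0.04249 m/d → t_B = 418/0.04249 = 9838 d
Total t = 9501 + 9838 = 19340 d
   = 19340 / 365 = 53.0 yr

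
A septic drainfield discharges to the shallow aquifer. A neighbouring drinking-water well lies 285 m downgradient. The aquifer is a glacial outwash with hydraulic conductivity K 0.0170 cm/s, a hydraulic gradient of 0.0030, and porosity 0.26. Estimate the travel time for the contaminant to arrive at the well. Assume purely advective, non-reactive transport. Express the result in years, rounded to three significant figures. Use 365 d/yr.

K = 0.0170 cm/s × 864 = 14.69 m/d
Darcy flux q = K·i = 14.69 × 0.0030 = 0.04406 m/d
v = Ki/n = 14.69·0.0030/0.26 = 0.1695 m/d
t = L / v = 285 / 0.1695 = 1682 d
   = 1682 / 365 = 4.61 yr

4.61 years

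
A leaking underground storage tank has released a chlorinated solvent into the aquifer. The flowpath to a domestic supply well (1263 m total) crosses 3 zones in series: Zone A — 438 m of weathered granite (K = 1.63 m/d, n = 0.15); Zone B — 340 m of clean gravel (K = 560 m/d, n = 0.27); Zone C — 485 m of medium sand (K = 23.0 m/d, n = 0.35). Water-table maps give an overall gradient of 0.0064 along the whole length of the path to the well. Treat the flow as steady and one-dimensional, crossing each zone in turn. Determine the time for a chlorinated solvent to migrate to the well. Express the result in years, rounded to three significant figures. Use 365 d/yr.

32.2 years

Continuity: the same q passes through each zone, so ΔH = q·Σ(L_j/K_j) — the zones act as resistances in series.
Σ(L/K) = 438/1.63 + 340/560 + 485/23.0 = 268.7 + 0.6071 + 21.09 = 290.4 d
K_eq = L_total / Σ(L/K) = 1263 / 290.4 = 4.349 m/d
q = K_eq · i = 4.349 × 0.0064 = 0.02783 m/d (same in every zone)
Zone A: v = q/n = 0.02783/0.15 = 0.1856 m/d → t_A = 438/0.1856 = 2360 d
Zone B: v = q/n = 0.02783/0.27 = 0.1031 m/d → t_B = 340/0.1031 = 3298 d
Zone C: v = q/n = 0.02783/0.35 = 0.07953 m/d → t_C = 485/0.07953 = 6099 d
Total t = 2360 + 3298 + 6099 = 11760 d
   = 11760 / 365 = 32.2 yr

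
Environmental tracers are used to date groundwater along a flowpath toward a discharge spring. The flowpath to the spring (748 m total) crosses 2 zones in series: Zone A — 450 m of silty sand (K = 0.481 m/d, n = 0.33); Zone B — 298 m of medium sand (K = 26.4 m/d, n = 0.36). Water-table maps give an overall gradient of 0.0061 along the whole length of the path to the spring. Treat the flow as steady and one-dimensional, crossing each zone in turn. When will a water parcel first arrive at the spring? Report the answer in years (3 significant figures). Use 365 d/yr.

145 years

Steady 1-D flow in series ⇒ the Darcy flux q is identical in every zone and the zone head losses add (resistances L/K in series).
Σ(L/K) = 450/0.481 + 298/26.4 = 935.6 + 11.29 = 946.8 d
K_eq = L_total / Σ(L/K) = 748 / 946.8 = 0.7900 m/d
q = K_eq · i = 0.7900 × 0.0061 = 0.004819 m/d (same in every zone)
Zone A: v = q/n = 0.004819/0.33 = 0.01460 m/d → t_A = 450/0.01460 = 30820 d
Zone B: v = q/n = 0.004819/0.36 = 0.01339 m/d → t_B = 298/0.01339 = 22260 d
Total t = 30820 + 22260 = 53080 d
   = 53080 / 365 = 145 yr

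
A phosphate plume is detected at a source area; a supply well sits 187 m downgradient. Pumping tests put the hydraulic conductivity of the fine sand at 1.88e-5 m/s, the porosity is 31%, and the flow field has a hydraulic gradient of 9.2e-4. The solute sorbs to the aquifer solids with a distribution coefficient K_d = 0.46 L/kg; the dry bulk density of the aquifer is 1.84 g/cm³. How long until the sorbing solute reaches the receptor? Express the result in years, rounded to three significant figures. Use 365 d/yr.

396 years

K = 1.88e-5 m/s × 86400 s/d = 1.624 m/d
Specific discharge q = 1.624 × 9.2e-4 = 0.001494 m/d
Seepage velocity v = q / n = 0.001494 / 0.31 = 0.004821 m/d
Retardation R = 1 + ρ_b·K_d/n = 1 + 1.84×0.46/0.31 = 3.730
Contaminant velocity v_c = v/R = 0.004821/3.730 = 0.001292 m/d
t = L/v_c = 187/0.001292 = 144700 d
   = 144700/365 = 396 yr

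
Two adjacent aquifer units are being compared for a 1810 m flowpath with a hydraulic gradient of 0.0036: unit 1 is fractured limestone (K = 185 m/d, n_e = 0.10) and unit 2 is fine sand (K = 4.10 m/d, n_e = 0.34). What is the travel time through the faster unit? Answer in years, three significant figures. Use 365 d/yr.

0.745 years

Unit 1 (fractured limestone): v = 185×0.0036/0.10 = 6.660 m/d, t = 1810/6.660 = 271.8 d
Unit 2 (fine sand): v = 4.10×0.0036/0.34 = 0.04341 m/d, t = 1810/0.04341 = 41690 d
Faster: 271.8 d / 365 = 0.745 yr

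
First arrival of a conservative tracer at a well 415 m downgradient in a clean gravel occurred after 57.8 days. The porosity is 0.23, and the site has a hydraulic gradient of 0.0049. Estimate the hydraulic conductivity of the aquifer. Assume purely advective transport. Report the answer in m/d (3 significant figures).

v = L / t = 415 / 57.8 = 7.180 m/d
K = v · n / i = 7.180 × 0.23 / 0.0049 = 337 m/d

337 m/d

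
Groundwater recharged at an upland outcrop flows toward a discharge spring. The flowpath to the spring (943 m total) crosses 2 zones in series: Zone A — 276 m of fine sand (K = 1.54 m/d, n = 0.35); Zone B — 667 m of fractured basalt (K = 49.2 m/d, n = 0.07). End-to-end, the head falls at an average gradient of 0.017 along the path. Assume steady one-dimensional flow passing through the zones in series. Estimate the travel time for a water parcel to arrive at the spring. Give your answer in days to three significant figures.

Steady 1-D flow in series ⇒ the Darcy flux q is identical in every zone and the zone head losses add (resistances L/K in series).
Σ(L/K) = 276/1.54 + 667/49.2 = 179.2 + 13.56 = 192.8 d
K_eq = L_total / Σ(L/K) = 943 / 192.8 = 4.892 m/d
q = K_eq · i = 4.892 × 0.017 = 0.08316 m/d (same in every zone)
Zone A: v = q/n = 0.08316/0.35 = 0.2376 m/d → t_A = 276/0.2376 = 1162 d
Zone B: v = q/n = 0.08316/0.07 = 1.188 m/d → t_B = 667/1.188 = 561.5 d
Total t = 1162 + 561.5 = 1723 d

1720 days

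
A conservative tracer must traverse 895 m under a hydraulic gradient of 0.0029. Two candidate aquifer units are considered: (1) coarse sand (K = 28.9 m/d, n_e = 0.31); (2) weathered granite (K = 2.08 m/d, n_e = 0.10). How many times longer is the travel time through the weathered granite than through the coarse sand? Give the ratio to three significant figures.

Unit 1 (coarse sand): v = 28.9×0.0029/0.31 = 0.2704 m/d, t = 895/0.2704 = 3310 d
Unit 2 (weathered granite): v = 2.08×0.0029/0.10 = 0.06032 m/d, t = 895/0.06032 = 14840 d
t(weathered granite) / t(coarse sand) = 14840/3310 = 4.48

4.48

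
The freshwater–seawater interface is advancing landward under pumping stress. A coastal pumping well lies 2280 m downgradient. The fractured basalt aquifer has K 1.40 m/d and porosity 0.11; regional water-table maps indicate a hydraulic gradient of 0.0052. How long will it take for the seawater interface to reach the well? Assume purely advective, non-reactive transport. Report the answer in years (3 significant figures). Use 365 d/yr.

q = Ki = 1.40 × 0.0052 = 0.007280 m/d
v_s = q/n_e = 0.007280/0.11 = 0.06618 m/d
t = L / v = 2280 / 0.06618 = 34450 d
   = 34450 / 365 = 94.4 yr

94.4 years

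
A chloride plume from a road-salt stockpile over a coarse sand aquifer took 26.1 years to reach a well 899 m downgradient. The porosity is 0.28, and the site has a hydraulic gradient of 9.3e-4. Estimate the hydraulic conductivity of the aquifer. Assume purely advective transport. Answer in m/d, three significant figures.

28.4 m/d

t = 26.1 years = 9527 d
v = L / t = 899 / 9527 = 0.09437 m/d
K = v · n / i = 0.09437 × 0.28 / 9.3e-4 = 28.4 m/d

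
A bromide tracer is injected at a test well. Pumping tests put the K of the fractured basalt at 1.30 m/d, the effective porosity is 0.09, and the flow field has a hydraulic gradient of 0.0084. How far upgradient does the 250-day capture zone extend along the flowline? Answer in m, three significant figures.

Darcy flux q = K·i = 1.30 × 0.0084 = 0.01092 m/d
Seepage velocity v = q / n = 0.01092 / 0.09 = 0.1213 m/d
L = v × T = 0.1213 × 250 = 30.33 m

30.3 m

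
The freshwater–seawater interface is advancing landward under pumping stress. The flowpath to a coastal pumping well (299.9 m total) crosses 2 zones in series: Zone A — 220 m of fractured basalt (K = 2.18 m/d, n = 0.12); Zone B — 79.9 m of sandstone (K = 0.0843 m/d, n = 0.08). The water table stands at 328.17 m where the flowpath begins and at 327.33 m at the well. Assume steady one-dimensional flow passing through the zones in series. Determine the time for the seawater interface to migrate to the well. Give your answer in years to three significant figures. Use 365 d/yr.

112 years

Total head drop ΔH = 328.17 − 327.33 = 0.84 m
Continuity: the same q passes through each zone, so ΔH = q·Σ(L_j/K_j) — the zones act as resistances in series.
Σ(L/K) = 220/2.18 + 79.9/0.0843 = 100.9 + 947.8 = 1049 d
q = ΔH / Σ(L/K) = 0.84 / 1049 = 8.010e-4 m/d (same in every zone)
Zone A: v = q/n = 8.010e-4/0.12 = 0.006675 m/d → t_A = 220/0.006675 = 32960 d
Zone B: v = q/n = 8.010e-4/0.08 = 0.01001 m/d → t_B = 79.9/0.01001 = 7980 d
Total t = 32960 + 7980 = 40940 d
   = 40940 / 365 = 112 yr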